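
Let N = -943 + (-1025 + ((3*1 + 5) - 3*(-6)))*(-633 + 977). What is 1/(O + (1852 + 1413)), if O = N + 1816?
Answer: -1/339518 ≈ -2.9454e-6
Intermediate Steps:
N = -344599 (N = -943 + (-1025 + ((3 + 5) + 18))*344 = -943 + (-1025 + (8 + 18))*344 = -943 + (-1025 + 26)*344 = -943 - 999*344 = -943 - 343656 = -344599)
O = -342783 (O = -344599 + 1816 = -342783)
1/(O + (1852 + 1413)) = 1/(-342783 + (1852 + 1413)) = 1/(-342783 + 3265) = 1/(-339518) = -1/339518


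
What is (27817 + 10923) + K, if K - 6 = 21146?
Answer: 59892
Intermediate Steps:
K = 21152 (K = 6 + 21146 = 21152)
(27817 + 10923) + K = (27817 + 10923) + 21152 = 38740 + 21152 = 59892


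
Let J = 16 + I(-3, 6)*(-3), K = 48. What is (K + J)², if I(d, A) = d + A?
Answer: 3025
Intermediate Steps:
I(d, A) = A + d
J = 7 (J = 16 + (6 - 3)*(-3) = 16 + 3*(-3) = 16 - 9 = 7)
(K + J)² = (48 + 7)² = 55² = 3025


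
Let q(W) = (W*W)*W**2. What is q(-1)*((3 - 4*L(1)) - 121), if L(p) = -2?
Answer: -110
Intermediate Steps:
q(W) = W**4 (q(W) = W**2*W**2 = W**4)
q(-1)*((3 - 4*L(1)) - 121) = (-1)**4*((3 - 4*(-2)) - 121) = 1*((3 + 8) - 121) = 1*(11 - 121) = 1*(-110) = -110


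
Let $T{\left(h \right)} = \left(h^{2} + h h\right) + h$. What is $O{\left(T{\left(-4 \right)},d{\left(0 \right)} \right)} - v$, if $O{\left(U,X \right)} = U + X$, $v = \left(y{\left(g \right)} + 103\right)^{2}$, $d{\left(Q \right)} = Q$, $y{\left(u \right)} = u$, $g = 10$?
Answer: $-12741$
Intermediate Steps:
$T{\left(h \right)} = h + 2 h^{2}$ ($T{\left(h \right)} = \left(h^{2} + h^{2}\right) + h = 2 h^{2} + h = h + 2 h^{2}$)
$v = 12769$ ($v = \left(10 + 103\right)^{2} = 113^{2} = 12769$)
$O{\left(T{\left(-4 \right)},d{\left(0 \right)} \right)} - v = \left(- 4 \left(1 + 2 \left(-4\right)\right) + 0\right) - 12769 = \left(- 4 \left(1 - 8\right) + 0\right) - 12769 = \left(\left(-4\right) \left(-7\right) + 0\right) - 12769 = \left(28 + 0\right) - 12769 = 28 - 12769 = -12741$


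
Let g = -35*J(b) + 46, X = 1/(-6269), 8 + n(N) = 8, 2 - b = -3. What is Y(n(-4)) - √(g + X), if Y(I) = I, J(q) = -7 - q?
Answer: -√18313961957/6269 ≈ -21.587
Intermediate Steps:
b = 5 (b = 2 - 1*(-3) = 2 + 3 = 5)
n(N) = 0 (n(N) = -8 + 8 = 0)
X = -1/6269 ≈ -0.00015952
g = 466 (g = -35*(-7 - 1*5) + 46 = -35*(-7 - 5) + 46 = -35*(-12) + 46 = 420 + 46 = 466)
Y(n(-4)) - √(g + X) = 0 - √(466 - 1/6269) = 0 - √(2921353/6269) = 0 - √18313961957/6269 = -√18313961957/6269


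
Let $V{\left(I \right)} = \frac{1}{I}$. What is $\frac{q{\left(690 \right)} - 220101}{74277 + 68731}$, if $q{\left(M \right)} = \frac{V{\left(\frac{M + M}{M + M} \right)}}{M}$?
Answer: $- \frac{151869689}{98675520} \approx -1.5391$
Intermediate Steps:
$q{\left(M \right)} = \frac{1}{M}$ ($q{\left(M \right)} = \frac{1}{\frac{M + M}{M + M} M} = \frac{1}{\frac{2 M}{2 M} M} = \frac{1}{2 M \frac{1}{2 M} M} = \frac{1}{1 M} = 1 \frac{1}{M} = \frac{1}{M}$)
$\frac{q{\left(690 \right)} - 220101}{74277 + 68731} = \frac{\frac{1}{690} - 220101}{74277 + 68731} = \frac{\frac{1}{690} - 220101}{143008} = \left(- \frac{151869689}{690}\right) \frac{1}{143008} = - \frac{151869689}{98675520}$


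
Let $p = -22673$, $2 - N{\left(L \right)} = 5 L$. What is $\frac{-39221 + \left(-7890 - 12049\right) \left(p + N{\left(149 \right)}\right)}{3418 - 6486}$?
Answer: $- \frac{466852403}{3068} \approx -1.5217 \cdot 10^{5}$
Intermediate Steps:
$N{\left(L \right)} = 2 - 5 L$
$\frac{-39221 + \left(-7890 - 12049\right) \left(p + N{\left(149 \right)}\right)}{3418 - 6486} = \frac{-39221 + \left(-7890 - 12049\right) \left(-22673 + \left(2 - 745\right)\right)}{3418 - 6486} = \frac{-39221 - 19939 \left(-22673 + \left(2 - 745\right)\right)}{-3068} = \left(-39221 - 19939 \left(-22673 - 743\right)\right) \left(- \frac{1}{3068}\right) = \left(-39221 - -466891624\right) \left(- \frac{1}{3068}\right) = \left(-39221 + 466891624\right) \left(- \frac{1}{3068}\right) = 466852403 \left(- \frac{1}{3068}\right) = - \frac{466852403}{3068}$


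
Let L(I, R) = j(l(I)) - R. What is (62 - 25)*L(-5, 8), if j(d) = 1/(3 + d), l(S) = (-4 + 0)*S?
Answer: -6771/23 ≈ -294.39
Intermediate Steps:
l(S) = -4*S
L(I, R) = 1/(3 - 4*I) - R
(62 - 25)*L(-5, 8) = (62 - 25)*((-1 - 1*8*(-3 + 4*(-5)))/(-3 + 4*(-5))) = 37*((-1 - 1*8*(-3 - 20))/(-3 - 20)) = 37*((-1 - 1*8*(-23))/(-23)) = 37*(-(-1 + 184)/23) = 37*(-1/23*183) = 37*(-183/23) = -6771/23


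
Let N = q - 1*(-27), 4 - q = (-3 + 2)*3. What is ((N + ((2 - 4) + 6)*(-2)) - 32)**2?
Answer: 36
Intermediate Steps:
q = 7 (q = 4 - (-3 + 2)*3 = 4 - (-1)*3 = 4 - 1*(-3) = 4 + 3 = 7)
N = 34 (N = 7 - 1*(-27) = 7 + 27 = 34)
((N + ((2 - 4) + 6)*(-2)) - 32)**2 = ((34 + ((2 - 4) + 6)*(-2)) - 32)**2 = ((34 + (-2 + 6)*(-2)) - 32)**2 = ((34 + 4*(-2)) - 32)**2 = ((34 - 8) - 32)**2 = (26 - 32)**2 = (-6)**2 = 36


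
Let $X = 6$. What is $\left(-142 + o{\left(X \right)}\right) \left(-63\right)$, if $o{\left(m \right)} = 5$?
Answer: $8631$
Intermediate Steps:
$\left(-142 + o{\left(X \right)}\right) \left(-63\right) = \left(-142 + 5\right) \left(-63\right) = \left(-137\right) \left(-63\right) = 8631$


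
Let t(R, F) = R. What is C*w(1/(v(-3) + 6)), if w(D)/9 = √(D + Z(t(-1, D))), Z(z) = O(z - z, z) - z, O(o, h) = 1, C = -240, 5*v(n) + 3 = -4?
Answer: -2160*√1173/23 ≈ -3216.4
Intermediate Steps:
v(n) = -7/5 (v(n) = -⅗ + (⅕)*(-4) = -⅗ - ⅘ = -7/5)
Z(z) = 1 - z
w(D) = 9*√(2 + D) (w(D) = 9*√(D + (1 - 1*(-1))) = 9*√(D + (1 + 1)) = 9*√(D + 2) = 9*√(2 + D))
C*w(1/(v(-3) + 6)) = -2160*√(2 + 1/(-7/5 + 6)) = -2160*√(2 + 1/(23/5)) = -2160*√(2 + 5/23) = -2160*√(51/23) = -2160*√1173/23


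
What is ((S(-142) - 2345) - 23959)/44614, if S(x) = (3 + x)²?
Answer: -6983/44614 ≈ -0.15652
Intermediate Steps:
((S(-142) - 2345) - 23959)/44614 = (((3 - 142)² - 2345) - 23959)/44614 = (((-139)² - 2345) - 23959)*(1/44614) = ((19321 - 2345) - 23959)*(1/44614) = (16976 - 23959)*(1/44614) = -6983*1/44614 = -6983/44614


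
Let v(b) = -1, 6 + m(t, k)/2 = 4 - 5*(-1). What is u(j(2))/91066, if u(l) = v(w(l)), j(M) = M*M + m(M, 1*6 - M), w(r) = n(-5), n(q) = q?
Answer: -1/91066 ≈ -1.0981e-5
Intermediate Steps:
w(r) = -5
m(t, k) = 6 (m(t, k) = -12 + 2*(4 - 5*(-1)) = -12 + 2*(4 + 5) = -12 + 2*9 = -12 + 18 = 6)
j(M) = 6 + M² (j(M) = M*M + 6 = M² + 6 = 6 + M²)
u(l) = -1
u(j(2))/91066 = -1/91066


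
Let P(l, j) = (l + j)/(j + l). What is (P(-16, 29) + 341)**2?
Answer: 116964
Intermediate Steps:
P(l, j) = 1 (P(l, j) = (j + l)/(j + l) = 1)
(P(-16, 29) + 341)**2 = (1 + 341)**2 = 342**2 = 116964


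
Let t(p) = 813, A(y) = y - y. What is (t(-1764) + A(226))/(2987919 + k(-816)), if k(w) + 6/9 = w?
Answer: 2439/8961307 ≈ 0.00027217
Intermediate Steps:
k(w) = -⅔ + w
A(y) = 0
(t(-1764) + A(226))/(2987919 + k(-816)) = (813 + 0)/(2987919 + (-⅔ - 816)) = 813/(2987919 - 2450/3) = 813/(8961307/3) = 813*(3/8961307) = 2439/8961307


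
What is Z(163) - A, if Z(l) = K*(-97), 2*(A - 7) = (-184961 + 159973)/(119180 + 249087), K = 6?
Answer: -216896769/368267 ≈ -588.97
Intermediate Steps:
A = 2565375/368267 (A = 7 + ((-184961 + 159973)/(119180 + 249087))/2 = 7 + (-24988/368267)/2 = 7 + (-24988*1/368267)/2 = 7 + (½)*(-24988/368267) = 7 - 12494/368267 = 2565375/368267 ≈ 6.9661)
Z(l) = -582 (Z(l) = 6*(-97) = -582)
Z(163) - A = -582 - 1*2565375/368267 = -582 - 2565375/368267 = -216896769/368267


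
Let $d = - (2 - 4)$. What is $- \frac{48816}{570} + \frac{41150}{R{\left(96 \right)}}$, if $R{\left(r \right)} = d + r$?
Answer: $\frac{1555961}{4655} \approx 334.26$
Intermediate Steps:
$d = 2$ ($d = \left(-1\right) \left(-2\right) = 2$)
$R{\left(r \right)} = 2 + r$
$- \frac{48816}{570} + \frac{41150}{R{\left(96 \right)}} = - \frac{48816}{570} + \frac{41150}{2 + 96} = \left(-48816\right) \frac{1}{570} + \frac{41150}{98} = - \frac{8136}{95} + 41150 \cdot \frac{1}{98} = - \frac{8136}{95} + \frac{20575}{49} = \frac{1555961}{4655}$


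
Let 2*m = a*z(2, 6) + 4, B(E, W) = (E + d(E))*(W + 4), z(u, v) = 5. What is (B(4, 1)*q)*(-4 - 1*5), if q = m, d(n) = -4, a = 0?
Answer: 0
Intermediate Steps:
B(E, W) = (-4 + E)*(4 + W) (B(E, W) = (E - 4)*(W + 4) = (-4 + E)*(4 + W))
m = 2 (m = (0*5 + 4)/2 = (0 + 4)/2 = (½)*4 = 2)
q = 2
(B(4, 1)*q)*(-4 - 1*5) = ((-16 - 4*1 + 4*4 + 4*1)*2)*(-4 - 1*5) = ((-16 - 4 + 16 + 4)*2)*(-4 - 5) = (0*2)*(-9) = 0*(-9) = 0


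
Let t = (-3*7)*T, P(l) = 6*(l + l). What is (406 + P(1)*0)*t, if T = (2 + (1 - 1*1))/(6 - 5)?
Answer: -17052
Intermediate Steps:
T = 2 (T = (2 + (1 - 1))/1 = (2 + 0)*1 = 2*1 = 2)
P(l) = 12*l (P(l) = 6*(2*l) = 12*l)
t = -42 (t = -3*7*2 = -21*2 = -42)
(406 + P(1)*0)*t = (406 + (12*1)*0)*(-42) = (406 + 12*0)*(-42) = (406 + 0)*(-42) = 406*(-42) = -17052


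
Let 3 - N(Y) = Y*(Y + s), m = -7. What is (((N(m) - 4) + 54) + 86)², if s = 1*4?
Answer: 13924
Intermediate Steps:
s = 4
N(Y) = 3 - Y*(4 + Y) (N(Y) = 3 - Y*(Y + 4) = 3 - Y*(4 + Y))
(((N(m) - 4) + 54) + 86)² = ((((3 - 1*(-7)² - 4*(-7)) - 4) + 54) + 86)² = ((((3 - 1*49 + 28) - 4) + 54) + 86)² = ((((3 - 49 + 28) - 4) + 54) + 86)² = (((-18 - 4) + 54) + 86)² = ((-22 + 54) + 86)² = (32 + 86)² = 118² = 13924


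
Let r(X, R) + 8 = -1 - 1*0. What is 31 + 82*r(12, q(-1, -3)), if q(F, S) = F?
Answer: -707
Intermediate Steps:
r(X, R) = -9 (r(X, R) = -8 + (-1 - 1*0) = -8 + (-1 + 0) = -8 - 1 = -9)
31 + 82*r(12, q(-1, -3)) = 31 + 82*(-9) = 31 - 738 = -707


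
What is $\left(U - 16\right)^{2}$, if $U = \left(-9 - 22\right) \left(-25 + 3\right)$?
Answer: $443556$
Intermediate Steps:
$U = 682$ ($U = \left(-31\right) \left(-22\right) = 682$)
$\left(U - 16\right)^{2} = \left(682 - 16\right)^{2} = 666^{2} = 443556$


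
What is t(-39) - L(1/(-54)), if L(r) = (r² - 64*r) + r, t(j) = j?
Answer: -117127/2916 ≈ -40.167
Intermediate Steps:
L(r) = r² - 63*r
t(-39) - L(1/(-54)) = -39 - (-63 + 1/(-54))/(-54) = -39 - (-1)*(-63 - 1/54)/54 = -39 - (-1)*(-3403)/(54*54) = -39 - 1*3403/2916 = -39 - 3403/2916 = -117127/2916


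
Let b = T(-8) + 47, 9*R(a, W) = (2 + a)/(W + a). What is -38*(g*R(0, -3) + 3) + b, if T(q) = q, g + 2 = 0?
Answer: -2177/27 ≈ -80.630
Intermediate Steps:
g = -2 (g = -2 + 0 = -2)
R(a, W) = (2 + a)/(9*(W + a)) (R(a, W) = ((2 + a)/(W + a))/9 = (2 + a)/(9*(W + a)))
b = 39 (b = -8 + 47 = 39)
-38*(g*R(0, -3) + 3) + b = -38*(-2*(2 + 0)/(9*(-3 + 0)) + 3) + 39 = -38*(-2*2/(9*(-3)) + 3) + 39 = -38*(-2*(-1)*2/(9*3) + 3) + 39 = -38*(-2*(-2/27) + 3) + 39 = -38*(4/27 + 3) + 39 = -38*85/27 + 39 = -3230/27 + 39 = -2177/27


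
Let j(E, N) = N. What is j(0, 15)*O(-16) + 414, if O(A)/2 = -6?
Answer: 234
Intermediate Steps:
O(A) = -12 (O(A) = 2*(-6) = -12)
j(0, 15)*O(-16) + 414 = 15*(-12) + 414 = -180 + 414 = 234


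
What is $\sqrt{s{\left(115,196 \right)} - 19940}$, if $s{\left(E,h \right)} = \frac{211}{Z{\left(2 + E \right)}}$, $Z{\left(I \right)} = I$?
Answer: $\frac{i \sqrt{30325997}}{39} \approx 141.2 i$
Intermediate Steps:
$s{\left(E,h \right)} = \frac{211}{2 + E}$
$\sqrt{s{\left(115,196 \right)} - 19940} = \sqrt{\frac{211}{2 + 115} - 19940} = \sqrt{\frac{211}{117} - 19940} = \sqrt{- \frac{2332769}{117}} = \frac{i \sqrt{30325997}}{39}$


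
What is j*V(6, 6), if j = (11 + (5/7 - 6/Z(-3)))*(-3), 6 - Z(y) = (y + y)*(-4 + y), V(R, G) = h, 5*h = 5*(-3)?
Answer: 1497/14 ≈ 106.93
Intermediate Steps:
h = -3 (h = (5*(-3))/5 = (⅕)*(-15) = -3)
V(R, G) = -3
Z(y) = 6 - 2*y*(-4 + y) (Z(y) = 6 - (y + y)*(-4 + y) = 6 - 2*y*(-4 + y))
j = -499/14 (j = (11 + (5/7 - 6/(6 - 2*(-3)² + 8*(-3))))*(-3) = (11 + (5*(⅐) - 6/(6 - 2*9 - 24)))*(-3) = (11 + (5/7 - 6/(6 - 18 - 24)))*(-3) = (11 + (5/7 - 6/(-36)))*(-3) = (11 + (5/7 - 6*(-1/36)))*(-3) = (11 + (5/7 + ⅙))*(-3) = (11 + 37/42)*(-3) = (499/42)*(-3) = -499/14 ≈ -35.643)
j*V(6, 6) = -499/14*(-3) = 1497/14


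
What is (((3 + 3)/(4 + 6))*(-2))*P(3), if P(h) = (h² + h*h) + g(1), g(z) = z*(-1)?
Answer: -102/5 ≈ -20.400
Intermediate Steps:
g(z) = -z
P(h) = -1 + 2*h² (P(h) = (h² + h*h) - 1*1 = (h² + h²) - 1 = 2*h² - 1 = -1 + 2*h²)
(((3 + 3)/(4 + 6))*(-2))*P(3) = (((3 + 3)/(4 + 6))*(-2))*(-1 + 2*3²) = ((6/10)*(-2))*(-1 + 2*9) = ((6*(⅒))*(-2))*(-1 + 18) = ((⅗)*(-2))*17 = -6/5*17 = -102/5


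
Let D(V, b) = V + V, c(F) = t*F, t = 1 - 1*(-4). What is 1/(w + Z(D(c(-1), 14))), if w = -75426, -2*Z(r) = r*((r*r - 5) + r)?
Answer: -1/75001 ≈ -1.3333e-5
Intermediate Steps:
t = 5 (t = 1 + 4 = 5)
c(F) = 5*F
D(V, b) = 2*V
Z(r) = -r*(-5 + r + r²)/2 (Z(r) = -r*((r*r - 5) + r)/2 = -r*((r² - 5) + r)/2 = -r*((-5 + r²) + r)/2 = -r*(-5 + r + r²)/2)
1/(w + Z(D(c(-1), 14))) = 1/(-75426 + (2*(5*(-1)))*(5 - 2*5*(-1) - (2*(5*(-1)))²)/2) = 1/(-75426 + (2*(-5))*(5 - 2*(-5) - (2*(-5))²)/2) = 1/(-75426 + (½)*(-10)*(5 - 1*(-10) - 1*(-10)²)) = 1/(-75426 + (½)*(-10)*(5 + 10 - 1*100)) = 1/(-75426 + (½)*(-10)*(5 + 10 - 100)) = 1/(-75426 + (½)*(-10)*(-85)) = 1/(-75426 + 425) = 1/(-75001) = -1/75001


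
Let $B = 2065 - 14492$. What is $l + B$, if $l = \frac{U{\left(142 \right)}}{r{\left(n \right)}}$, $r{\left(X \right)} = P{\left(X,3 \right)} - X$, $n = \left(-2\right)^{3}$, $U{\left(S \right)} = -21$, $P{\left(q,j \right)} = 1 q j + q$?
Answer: $- \frac{99409}{8} \approx -12426.0$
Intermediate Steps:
$P{\left(q,j \right)} = q + j q$ ($P{\left(q,j \right)} = q j + q = j q + q = q + j q$)
$n = -8$
$r{\left(X \right)} = 3 X$ ($r{\left(X \right)} = X \left(1 + 3\right) - X = X 4 - X = 4 X - X = 3 X$)
$B = -12427$
$l = \frac{7}{8}$ ($l = - \frac{21}{3 \left(-8\right)} = - \frac{21}{-24} = \left(-21\right) \left(- \frac{1}{24}\right) = \frac{7}{8} \approx 0.875$)
$l + B = \frac{7}{8} - 12427 = - \frac{99409}{8}$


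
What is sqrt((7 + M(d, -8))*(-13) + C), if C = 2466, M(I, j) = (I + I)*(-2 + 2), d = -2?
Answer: 5*sqrt(95) ≈ 48.734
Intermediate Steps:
M(I, j) = 0 (M(I, j) = (2*I)*0 = 0)
sqrt((7 + M(d, -8))*(-13) + C) = sqrt((7 + 0)*(-13) + 2466) = sqrt(7*(-13) + 2466) = sqrt(-91 + 2466) = sqrt(2375) = 5*sqrt(95)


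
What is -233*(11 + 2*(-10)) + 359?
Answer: 2456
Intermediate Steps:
-233*(11 + 2*(-10)) + 359 = -233*(11 - 20) + 359 = -233*(-9) + 359 = 2097 + 359 = 2456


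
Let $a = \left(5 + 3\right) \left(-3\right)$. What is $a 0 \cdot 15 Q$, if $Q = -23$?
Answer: $0$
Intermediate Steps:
$a = -24$ ($a = 8 \left(-3\right) = -24$)
$a 0 \cdot 15 Q = - 24 \cdot 0 \cdot 15 \left(-23\right) = \left(-24\right) 0 \left(-23\right) = 0 \left(-23\right) = 0$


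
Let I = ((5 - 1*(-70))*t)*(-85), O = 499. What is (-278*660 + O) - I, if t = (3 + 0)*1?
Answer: -163856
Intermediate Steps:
t = 3 (t = 3*1 = 3)
I = -19125 (I = ((5 - 1*(-70))*3)*(-85) = ((5 + 70)*3)*(-85) = (75*3)*(-85) = 225*(-85) = -19125)
(-278*660 + O) - I = (-278*660 + 499) - 1*(-19125) = (-183480 + 499) + 19125 = -182981 + 19125 = -163856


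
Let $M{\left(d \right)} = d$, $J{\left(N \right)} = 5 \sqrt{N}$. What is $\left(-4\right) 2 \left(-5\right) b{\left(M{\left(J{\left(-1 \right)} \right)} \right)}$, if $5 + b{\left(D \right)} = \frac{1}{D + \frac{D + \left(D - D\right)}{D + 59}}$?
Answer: $- \frac{144992}{725} - \frac{5704 i}{725} \approx -199.99 - 7.8676 i$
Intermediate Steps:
$b{\left(D \right)} = -5 + \frac{1}{D + \frac{D}{59 + D}}$ ($b{\left(D \right)} = -5 + \frac{1}{D + \frac{D + \left(D - D\right)}{D + 59}} = -5 + \frac{1}{D + \frac{D + 0}{59 + D}} = -5 + \frac{1}{D + \frac{D}{59 + D}}$)
$\left(-4\right) 2 \left(-5\right) b{\left(M{\left(J{\left(-1 \right)} \right)} \right)} = \left(-4\right) 2 \left(-5\right) \frac{59 - 299 \cdot 5 \sqrt{-1} - 5 \left(5 \sqrt{-1}\right)^{2}}{5 \sqrt{-1} \left(60 + 5 \sqrt{-1}\right)} = \left(-8\right) \left(-5\right) \frac{59 - 299 \cdot 5 i - 5 \left(5 i\right)^{2}}{5 i \left(60 + 5 i\right)} = 40 - \frac{i}{5} \frac{60 - 5 i}{3625} \left(59 - 1495 i - -125\right) = 40 - \frac{i}{5} \frac{60 - 5 i}{3625} \left(59 - 1495 i + 125\right) = 40 - \frac{i}{5} \frac{60 - 5 i}{3625} \left(184 - 1495 i\right) = 40 \left(- \frac{i \left(60 - 5 i\right) \left(184 - 1495 i\right)}{18125}\right) = - \frac{8 i \left(60 - 5 i\right) \left(184 - 1495 i\right)}{3625}$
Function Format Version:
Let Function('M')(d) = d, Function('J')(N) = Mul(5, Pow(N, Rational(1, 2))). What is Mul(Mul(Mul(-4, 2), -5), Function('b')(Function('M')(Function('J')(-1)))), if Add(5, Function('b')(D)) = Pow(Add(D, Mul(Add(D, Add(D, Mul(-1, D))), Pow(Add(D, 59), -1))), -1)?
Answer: Add(Rational(-144992, 725), Mul(Rational(-5704, 725), I)) ≈ Add(-199.99, Mul(-7.8676, I))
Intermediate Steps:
Function('b')(D) = Add(-5, Pow(Add(D, Mul(D, Pow(Add(59, D), -1))), -1)) (Function('b')(D) = Add(-5, Pow(Add(D, Mul(Add(D, Add(D, Mul(-1, D))), Pow(Add(D, 59), -1))), -1)) = Add(-5, Pow(Add(D, Mul(Add(D, 0), Pow(Add(59, D), -1))), -1)) = Add(-5, Pow(Add(D, Mul(D, Pow(Add(59, D), -1))), -1)))
Mul(Mul(Mul(-4, 2), -5), Function('b')(Function('M')(Function('J')(-1)))) = Mul(Mul(Mul(-4, 2), -5), Mul(Pow(Mul(5, Pow(-1, Rational(1, 2))), -1), Pow(Add(60, Mul(5, Pow(-1, Rational(1, 2)))), -1), Add(59, Mul(-299, Mul(5, Pow(-1, Rational(1, 2)))), Mul(-5, Pow(Mul(5, Pow(-1, Rational(1, 2))), 2))))) = Mul(Mul(-8, -5), Mul(Pow(Mul(5, I), -1), Pow(Add(60, Mul(5, I)), -1), Add(59, Mul(-299, Mul(5, I)), Mul(-5, Pow(Mul(5, I), 2))))) = Mul(40, Mul(Mul(Rational(-1, 5), I), Mul(Rational(1, 3625), Add(60, Mul(-5, I))), Add(59, Mul(-1495, I), Mul(-5, -25)))) = Mul(40, Mul(Mul(Rational(-1, 5), I), Mul(Rational(1, 3625), Add(60, Mul(-5, I))), Add(59, Mul(-1495, I), 125))) = Mul(40, Mul(Mul(Rational(-1, 5), I), Mul(Rational(1, 3625), Add(60, Mul(-5, I))), Add(184, Mul(-1495, I)))) = Mul(40, Mul(Rational(-1, 18125), I, Add(60, Mul(-5, I)), Add(184, Mul(-1495, I)))) = Mul(Rational(-8, 3625), I, Add(60, Mul(-5, I)), Add(184, Mul(-1495, I)))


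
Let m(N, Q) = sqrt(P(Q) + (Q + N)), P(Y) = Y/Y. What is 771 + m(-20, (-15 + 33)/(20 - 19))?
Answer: 771 + I ≈ 771.0 + 1.0*I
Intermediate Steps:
P(Y) = 1
m(N, Q) = sqrt(1 + N + Q) (m(N, Q) = sqrt(1 + (Q + N)) = sqrt(1 + (N + Q)) = sqrt(1 + N + Q))
771 + m(-20, (-15 + 33)/(20 - 19)) = 771 + sqrt(1 - 20 + (-15 + 33)/(20 - 19)) = 771 + sqrt(1 - 20 + 18/1) = 771 + sqrt(1 - 20 + 18*1) = 771 + sqrt(1 - 20 + 18) = 771 + sqrt(-1) = 771 + I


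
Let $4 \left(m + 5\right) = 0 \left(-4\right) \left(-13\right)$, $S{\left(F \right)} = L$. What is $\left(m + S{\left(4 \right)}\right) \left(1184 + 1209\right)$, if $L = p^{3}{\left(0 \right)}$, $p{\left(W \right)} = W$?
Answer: $-11965$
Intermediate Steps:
$L = 0$ ($L = 0^{3} = 0$)
$S{\left(F \right)} = 0$
$m = -5$ ($m = -5 + \frac{0 \left(-4\right) \left(-13\right)}{4} = -5 + \frac{0 \left(-13\right)}{4} = -5 + \frac{1}{4} \cdot 0 = -5 + 0 = -5$)
$\left(m + S{\left(4 \right)}\right) \left(1184 + 1209\right) = \left(-5 + 0\right) \left(1184 + 1209\right) = \left(-5\right) 2393 = -11965$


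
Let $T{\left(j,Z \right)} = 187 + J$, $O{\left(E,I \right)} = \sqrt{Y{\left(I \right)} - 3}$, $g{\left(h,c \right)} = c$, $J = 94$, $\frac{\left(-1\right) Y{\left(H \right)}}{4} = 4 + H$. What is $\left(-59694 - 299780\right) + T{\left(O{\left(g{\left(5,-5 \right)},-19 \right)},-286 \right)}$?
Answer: $-359193$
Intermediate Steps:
$Y{\left(H \right)} = -16 - 4 H$ ($Y{\left(H \right)} = - 4 \left(4 + H\right) = -16 - 4 H$)
$O{\left(E,I \right)} = \sqrt{-19 - 4 I}$ ($O{\left(E,I \right)} = \sqrt{\left(-16 - 4 I\right) - 3} = \sqrt{-19 - 4 I}$)
$T{\left(j,Z \right)} = 281$ ($T{\left(j,Z \right)} = 187 + 94 = 281$)
$\left(-59694 - 299780\right) + T{\left(O{\left(g{\left(5,-5 \right)},-19 \right)},-286 \right)} = \left(-59694 - 299780\right) + 281 = -359474 + 281 = -359193$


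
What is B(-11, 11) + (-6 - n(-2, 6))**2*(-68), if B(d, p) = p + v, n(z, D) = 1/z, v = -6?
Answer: -2052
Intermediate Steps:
B(d, p) = -6 + p (B(d, p) = p - 6 = -6 + p)
B(-11, 11) + (-6 - n(-2, 6))**2*(-68) = (-6 + 11) + (-6 - 1/(-2))**2*(-68) = 5 + (-6 - 1*(-1/2))**2*(-68) = 5 + (-6 + 1/2)**2*(-68) = 5 + (-11/2)**2*(-68) = 5 + (121/4)*(-68) = 5 - 2057 = -2052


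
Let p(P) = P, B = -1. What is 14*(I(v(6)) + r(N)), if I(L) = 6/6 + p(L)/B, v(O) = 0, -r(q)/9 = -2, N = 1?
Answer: 266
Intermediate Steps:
r(q) = 18 (r(q) = -9*(-2) = 18)
I(L) = 1 - L (I(L) = 6/6 + L/(-1) = 6*(⅙) + L*(-1) = 1 - L)
14*(I(v(6)) + r(N)) = 14*((1 - 1*0) + 18) = 14*((1 + 0) + 18) = 14*(1 + 18) = 14*19 = 266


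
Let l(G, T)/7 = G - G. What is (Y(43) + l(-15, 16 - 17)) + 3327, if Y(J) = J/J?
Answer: 3328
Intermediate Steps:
Y(J) = 1
l(G, T) = 0 (l(G, T) = 7*(G - G) = 7*0 = 0)
(Y(43) + l(-15, 16 - 17)) + 3327 = (1 + 0) + 3327 = 1 + 3327 = 3328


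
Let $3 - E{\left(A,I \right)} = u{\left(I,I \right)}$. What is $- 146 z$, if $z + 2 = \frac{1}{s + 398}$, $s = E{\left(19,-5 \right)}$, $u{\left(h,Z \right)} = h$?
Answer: $\frac{59203}{203} \approx 291.64$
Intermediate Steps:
$E{\left(A,I \right)} = 3 - I$
$s = 8$ ($s = 3 - -5 = 3 + 5 = 8$)
$z = - \frac{811}{406}$ ($z = -2 + \frac{1}{8 + 398} = -2 + \frac{1}{406} = - \frac{811}{406} \approx -1.9975$)
$- 146 z = \left(-146\right) \left(- \frac{811}{406}\right) = \frac{59203}{203}$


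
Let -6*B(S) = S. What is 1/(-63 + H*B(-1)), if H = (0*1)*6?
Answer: -1/63 ≈ -0.015873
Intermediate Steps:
B(S) = -S/6
H = 0 (H = 0*6 = 0)
1/(-63 + H*B(-1)) = 1/(-63 + 0*(-⅙*(-1))) = 1/(-63 + 0*(⅙)) = 1/(-63 + 0) = 1/(-63) = -1/63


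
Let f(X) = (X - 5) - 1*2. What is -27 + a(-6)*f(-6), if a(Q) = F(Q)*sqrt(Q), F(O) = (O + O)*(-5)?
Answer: -27 - 780*I*sqrt(6) ≈ -27.0 - 1910.6*I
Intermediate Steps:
F(O) = -10*O (F(O) = (2*O)*(-5) = -10*O)
a(Q) = -10*Q**(3/2) (a(Q) = (-10*Q)*sqrt(Q) = -10*Q**(3/2))
f(X) = -7 + X (f(X) = (-5 + X) - 2 = -7 + X)
-27 + a(-6)*f(-6) = -27 + (-(-60)*I*sqrt(6))*(-7 - 6) = -27 - (-60)*I*sqrt(6)*(-13) = -27 + (60*I*sqrt(6))*(-13) = -27 - 780*I*sqrt(6)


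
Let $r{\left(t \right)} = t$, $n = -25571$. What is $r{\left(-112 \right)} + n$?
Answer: $-25683$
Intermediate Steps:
$r{\left(-112 \right)} + n = -112 - 25571 = -25683$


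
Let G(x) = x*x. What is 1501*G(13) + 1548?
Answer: 255217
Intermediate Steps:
G(x) = x²
1501*G(13) + 1548 = 1501*13² + 1548 = 1501*169 + 1548 = 253669 + 1548 = 255217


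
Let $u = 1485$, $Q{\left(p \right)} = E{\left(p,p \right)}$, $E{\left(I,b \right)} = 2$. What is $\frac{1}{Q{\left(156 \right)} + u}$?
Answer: $\frac{1}{1487} \approx 0.00067249$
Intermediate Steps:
$Q{\left(p \right)} = 2$
$\frac{1}{Q{\left(156 \right)} + u} = \frac{1}{2 + 1485} = \frac{1}{1487}$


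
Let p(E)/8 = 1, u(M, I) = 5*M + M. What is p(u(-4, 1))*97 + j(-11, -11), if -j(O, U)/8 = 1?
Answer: 768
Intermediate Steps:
u(M, I) = 6*M
j(O, U) = -8 (j(O, U) = -8*1 = -8)
p(E) = 8 (p(E) = 8*1 = 8)
p(u(-4, 1))*97 + j(-11, -11) = 8*97 - 8 = 776 - 8 = 768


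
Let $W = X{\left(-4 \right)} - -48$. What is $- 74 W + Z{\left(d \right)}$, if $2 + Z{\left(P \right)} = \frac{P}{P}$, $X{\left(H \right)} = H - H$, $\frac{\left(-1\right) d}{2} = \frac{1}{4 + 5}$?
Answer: $-3553$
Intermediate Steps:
$d = - \frac{2}{9}$ ($d = - \frac{2}{4 + 5} = - \frac{2}{9} \approx -0.22222$)
$X{\left(H \right)} = 0$
$Z{\left(P \right)} = -1$ ($Z{\left(P \right)} = -2 + \frac{P}{P} = -2 + 1 = -1$)
$W = 48$ ($W = 0 - -48 = 0 + 48 = 48$)
$- 74 W + Z{\left(d \right)} = \left(-74\right) 48 - 1 = -3552 - 1 = -3553$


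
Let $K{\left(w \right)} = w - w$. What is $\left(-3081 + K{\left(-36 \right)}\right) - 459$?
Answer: $-3540$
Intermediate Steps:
$K{\left(w \right)} = 0$
$\left(-3081 + K{\left(-36 \right)}\right) - 459 = \left(-3081 + 0\right) - 459 = -3081 - 459 = -3540$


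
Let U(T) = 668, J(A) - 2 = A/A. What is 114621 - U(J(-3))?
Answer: 113953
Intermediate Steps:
J(A) = 3 (J(A) = 2 + A/A = 2 + 1 = 3)
114621 - U(J(-3)) = 114621 - 1*668 = 114621 - 668 = 113953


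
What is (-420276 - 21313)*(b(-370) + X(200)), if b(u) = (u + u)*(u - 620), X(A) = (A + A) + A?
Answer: -323773054800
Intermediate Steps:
X(A) = 3*A (X(A) = 2*A + A = 3*A)
b(u) = 2*u*(-620 + u) (b(u) = (2*u)*(-620 + u) = 2*u*(-620 + u))
(-420276 - 21313)*(b(-370) + X(200)) = (-420276 - 21313)*(2*(-370)*(-620 - 370) + 3*200) = -441589*(2*(-370)*(-990) + 600) = -441589*(732600 + 600) = -441589*733200 = -323773054800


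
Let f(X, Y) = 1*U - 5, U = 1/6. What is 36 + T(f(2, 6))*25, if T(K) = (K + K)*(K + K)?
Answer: 21349/9 ≈ 2372.1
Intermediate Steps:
U = 1/6 ≈ 0.16667
f(X, Y) = -29/6 (f(X, Y) = 1*(1/6) - 5 = 1/6 - 5 = -29/6)
T(K) = 4*K**2 (T(K) = (2*K)*(2*K) = 4*K**2)
36 + T(f(2, 6))*25 = 36 + (4*(-29/6)**2)*25 = 36 + (4*(841/36))*25 = 36 + (841/9)*25 = 36 + 21025/9 = 21349/9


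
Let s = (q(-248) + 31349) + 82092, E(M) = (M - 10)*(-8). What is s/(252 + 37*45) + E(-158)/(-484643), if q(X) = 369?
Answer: 55154643382/929060631 ≈ 59.366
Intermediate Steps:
E(M) = 80 - 8*M (E(M) = (-10 + M)*(-8) = 80 - 8*M)
s = 113810 (s = (369 + 31349) + 82092 = 31718 + 82092 = 113810)
s/(252 + 37*45) + E(-158)/(-484643) = 113810/(252 + 37*45) + (80 - 8*(-158))/(-484643) = 113810/(252 + 1665) + (80 + 1264)*(-1/484643) = 113810/1917 + 1344*(-1/484643) = 113810*(1/1917) - 1344/484643 = 113810/1917 - 1344/484643 = 55154643382/929060631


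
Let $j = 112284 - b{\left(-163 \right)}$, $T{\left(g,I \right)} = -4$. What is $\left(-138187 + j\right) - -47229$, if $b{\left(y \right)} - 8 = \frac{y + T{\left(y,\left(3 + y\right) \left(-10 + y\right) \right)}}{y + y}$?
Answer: $\frac{6949501}{326} \approx 21318.0$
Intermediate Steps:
$b{\left(y \right)} = 8 + \frac{-4 + y}{2 y}$ ($b{\left(y \right)} = 8 + \frac{y - 4}{y + y} = 8 + \frac{-4 + y}{2 y}$)
$j = \frac{36601809}{326}$ ($j = 112284 - \left(\frac{17}{2} - \frac{2}{-163}\right) = 112284 - \left(\frac{17}{2} - - \frac{2}{163}\right) = 112284 - \left(\frac{17}{2} + \frac{2}{163}\right) = 112284 - \frac{2775}{326} = \frac{36601809}{326} \approx 1.1228 \cdot 10^{5}$)
$\left(-138187 + j\right) - -47229 = \left(-138187 + \frac{36601809}{326}\right) - -47229 = - \frac{8447153}{326} + 47229 = \frac{6949501}{326}$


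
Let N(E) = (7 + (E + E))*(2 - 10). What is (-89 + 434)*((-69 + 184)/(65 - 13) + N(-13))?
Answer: 2766555/52 ≈ 53203.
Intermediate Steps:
N(E) = -56 - 16*E (N(E) = (7 + 2*E)*(-8) = -56 - 16*E)
(-89 + 434)*((-69 + 184)/(65 - 13) + N(-13)) = (-89 + 434)*((-69 + 184)/(65 - 13) + (-56 - 16*(-13))) = 345*(115/52 + (-56 + 208)) = 345*(115*(1/52) + 152) = 345*(115/52 + 152) = 345*(8019/52) = 2766555/52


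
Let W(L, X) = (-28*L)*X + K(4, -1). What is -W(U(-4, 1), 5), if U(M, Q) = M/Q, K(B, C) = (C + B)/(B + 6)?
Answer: -5603/10 ≈ -560.30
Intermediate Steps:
K(B, C) = (B + C)/(6 + B)
W(L, X) = 3/10 - 28*L*X (W(L, X) = (-28*L)*X + (4 - 1)/(6 + 4) = -28*L*X + 3/10 = 3/10 - 28*L*X)
-W(U(-4, 1), 5) = -(3/10 - 28*(-4/1)*5) = -(3/10 - 28*(-4*1)*5) = -(3/10 - 28*(-4)*5) = -(3/10 + 560) = -1*5603/10 = -5603/10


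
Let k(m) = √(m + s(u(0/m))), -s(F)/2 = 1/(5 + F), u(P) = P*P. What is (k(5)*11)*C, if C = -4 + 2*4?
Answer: 44*√115/5 ≈ 94.370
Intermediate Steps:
C = 4 (C = -4 + 8 = 4)
u(P) = P²
s(F) = -2/(5 + F)
k(m) = √(-⅖ + m) (k(m) = √(m - 2/(5 + (0/m)²)) = √(m - 2/(5 + 0²)) = √(m - 2/(5 + 0)) = √(m - 2/5) = √(m - 2*⅕) = √(m - ⅖) = √(-⅖ + m))
(k(5)*11)*C = ((√(-10 + 25*5)/5)*11)*4 = ((√(-10 + 125)/5)*11)*4 = ((√115/5)*11)*4 = (11*√115/5)*4 = 44*√115/5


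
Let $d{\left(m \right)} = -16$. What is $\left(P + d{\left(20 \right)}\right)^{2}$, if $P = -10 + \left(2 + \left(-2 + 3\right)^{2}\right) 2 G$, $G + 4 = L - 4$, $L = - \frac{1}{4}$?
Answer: $\frac{22801}{4} \approx 5700.3$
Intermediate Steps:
$L = - \frac{1}{4}$ ($L = \left(-1\right) \frac{1}{4} = - \frac{1}{4} \approx -0.25$)
$G = - \frac{33}{4}$ ($G = -4 - \frac{17}{4} = - \frac{33}{4} \approx -8.25$)
$P = - \frac{119}{2}$ ($P = -10 + \left(2 + \left(-2 + 3\right)^{2}\right) 2 \left(- \frac{33}{4}\right) = -10 + \left(2 + 1^{2}\right) 2 \left(- \frac{33}{4}\right) = -10 + \left(2 + 1\right) 2 \left(- \frac{33}{4}\right) = -10 + 3 \cdot 2 \left(- \frac{33}{4}\right) = -10 + 6 \left(- \frac{33}{4}\right) = -10 - \frac{99}{2} = - \frac{119}{2} \approx -59.5$)
$\left(P + d{\left(20 \right)}\right)^{2} = \left(- \frac{119}{2} - 16\right)^{2} = \left(- \frac{151}{2}\right)^{2} = \frac{22801}{4}$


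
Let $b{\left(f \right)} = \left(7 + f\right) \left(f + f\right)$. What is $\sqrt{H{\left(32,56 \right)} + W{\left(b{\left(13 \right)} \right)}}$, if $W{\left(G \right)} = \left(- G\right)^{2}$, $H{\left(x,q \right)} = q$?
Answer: $2 \sqrt{67614} \approx 520.05$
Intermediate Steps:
$b{\left(f \right)} = 2 f \left(7 + f\right)$ ($b{\left(f \right)} = \left(7 + f\right) 2 f = 2 f \left(7 + f\right)$)
$W{\left(G \right)} = G^{2}$
$\sqrt{H{\left(32,56 \right)} + W{\left(b{\left(13 \right)} \right)}} = \sqrt{56 + \left(2 \cdot 13 \left(7 + 13\right)\right)^{2}} = \sqrt{56 + \left(2 \cdot 13 \cdot 20\right)^{2}} = \sqrt{56 + 520^{2}} = \sqrt{56 + 270400} = \sqrt{270456} = 2 \sqrt{67614}$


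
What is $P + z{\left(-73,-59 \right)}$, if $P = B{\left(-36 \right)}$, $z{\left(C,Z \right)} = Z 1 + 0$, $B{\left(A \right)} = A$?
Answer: $-95$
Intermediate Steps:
$z{\left(C,Z \right)} = Z$ ($z{\left(C,Z \right)} = Z + 0 = Z$)
$P = -36$
$P + z{\left(-73,-59 \right)} = -36 - 59 = -95$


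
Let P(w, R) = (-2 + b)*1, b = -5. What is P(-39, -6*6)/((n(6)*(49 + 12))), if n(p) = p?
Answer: -7/366 ≈ -0.019126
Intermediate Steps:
P(w, R) = -7 (P(w, R) = (-2 - 5)*1 = -7*1 = -7)
P(-39, -6*6)/((n(6)*(49 + 12))) = -7*1/(6*(49 + 12)) = -7/(6*61) = -7/366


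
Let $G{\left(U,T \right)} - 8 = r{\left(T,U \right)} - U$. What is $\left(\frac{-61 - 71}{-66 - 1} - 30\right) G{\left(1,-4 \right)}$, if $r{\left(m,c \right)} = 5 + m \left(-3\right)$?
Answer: $- \frac{45072}{67} \approx -672.72$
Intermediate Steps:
$r{\left(m,c \right)} = 5 - 3 m$
$G{\left(U,T \right)} = 13 - U - 3 T$ ($G{\left(U,T \right)} = 8 - \left(-5 + U + 3 T\right) = 13 - U - 3 T$)
$\left(\frac{-61 - 71}{-66 - 1} - 30\right) G{\left(1,-4 \right)} = \left(\frac{-61 - 71}{-66 - 1} - 30\right) \left(13 - 1 - -12\right) = \left(- \frac{132}{-67} - 30\right) \left(13 - 1 + 12\right) = \left(\left(-132\right) \left(- \frac{1}{67}\right) - 30\right) 24 = \left(\frac{132}{67} - 30\right) 24 = \left(- \frac{1878}{67}\right) 24 = - \frac{45072}{67}$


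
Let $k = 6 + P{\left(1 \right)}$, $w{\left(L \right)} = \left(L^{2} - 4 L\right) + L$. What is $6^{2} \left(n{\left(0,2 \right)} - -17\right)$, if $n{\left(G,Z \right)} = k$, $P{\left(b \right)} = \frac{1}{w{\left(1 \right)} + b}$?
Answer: $792$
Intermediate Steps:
$w{\left(L \right)} = L^{2} - 3 L$
$P{\left(b \right)} = \frac{1}{-2 + b}$ ($P{\left(b \right)} = \frac{1}{1 \left(-3 + 1\right) + b} = \frac{1}{1 \left(-2\right) + b} = \frac{1}{-2 + b}$)
$k = 5$ ($k = 6 + \frac{1}{-2 + 1} = 6 + \frac{1}{-1} = 6 - 1 = 5$)
$n{\left(G,Z \right)} = 5$
$6^{2} \left(n{\left(0,2 \right)} - -17\right) = 6^{2} \left(5 - -17\right) = 36 \left(5 + 17\right) = 36 \cdot 22 = 792$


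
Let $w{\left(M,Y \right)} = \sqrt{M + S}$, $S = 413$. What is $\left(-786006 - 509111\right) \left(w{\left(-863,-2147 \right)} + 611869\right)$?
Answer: $-792441943673 - 19426755 i \sqrt{2} \approx -7.9244 \cdot 10^{11} - 2.7474 \cdot 10^{7} i$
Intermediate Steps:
$w{\left(M,Y \right)} = \sqrt{413 + M}$ ($w{\left(M,Y \right)} = \sqrt{M + 413} = \sqrt{413 + M}$)
$\left(-786006 - 509111\right) \left(w{\left(-863,-2147 \right)} + 611869\right) = \left(-786006 - 509111\right) \left(\sqrt{413 - 863} + 611869\right) = - 1295117 \left(\sqrt{-450} + 611869\right) = - 1295117 \left(15 i \sqrt{2} + 611869\right) = - 1295117 \left(611869 + 15 i \sqrt{2}\right) = -792441943673 - 19426755 i \sqrt{2}$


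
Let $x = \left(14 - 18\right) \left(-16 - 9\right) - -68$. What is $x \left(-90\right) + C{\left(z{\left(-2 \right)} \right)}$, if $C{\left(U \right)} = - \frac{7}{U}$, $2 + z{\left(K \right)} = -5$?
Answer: $-15119$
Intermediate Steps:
$z{\left(K \right)} = -7$ ($z{\left(K \right)} = -2 - 5 = -7$)
$x = 168$ ($x = \left(-4\right) \left(-25\right) + 68 = 100 + 68 = 168$)
$x \left(-90\right) + C{\left(z{\left(-2 \right)} \right)} = 168 \left(-90\right) - \frac{7}{-7} = -15120 - -1 = -15120 + 1 = -15119$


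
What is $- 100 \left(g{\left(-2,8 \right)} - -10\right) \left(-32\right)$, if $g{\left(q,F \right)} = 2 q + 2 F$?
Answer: $70400$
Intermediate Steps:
$g{\left(q,F \right)} = 2 F + 2 q$
$- 100 \left(g{\left(-2,8 \right)} - -10\right) \left(-32\right) = - 100 \left(\left(2 \cdot 8 + 2 \left(-2\right)\right) - -10\right) \left(-32\right) = - 100 \left(\left(16 - 4\right) + 10\right) \left(-32\right) = - 100 \left(12 + 10\right) \left(-32\right) = \left(-100\right) 22 \left(-32\right) = \left(-2200\right) \left(-32\right) = 70400$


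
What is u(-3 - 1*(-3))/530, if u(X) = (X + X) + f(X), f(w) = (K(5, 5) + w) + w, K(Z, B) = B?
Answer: 1/106 ≈ 0.0094340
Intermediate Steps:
f(w) = 5 + 2*w (f(w) = (5 + w) + w = 5 + 2*w)
u(X) = 5 + 4*X (u(X) = (X + X) + (5 + 2*X) = 2*X + (5 + 2*X) = 5 + 4*X)
u(-3 - 1*(-3))/530 = (5 + 4*(-3 - 1*(-3)))/530 = (5 + 4*(-3 + 3))*(1/530) = (5 + 4*0)*(1/530) = (5 + 0)*(1/530) = 5*(1/530) = 1/106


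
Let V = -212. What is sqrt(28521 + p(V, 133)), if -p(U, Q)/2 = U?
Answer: sqrt(28945) ≈ 170.13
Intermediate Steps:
p(U, Q) = -2*U
sqrt(28521 + p(V, 133)) = sqrt(28521 - 2*(-212)) = sqrt(28521 + 424) = sqrt(28945)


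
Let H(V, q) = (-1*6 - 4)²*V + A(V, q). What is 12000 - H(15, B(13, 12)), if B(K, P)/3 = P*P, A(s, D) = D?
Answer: 10068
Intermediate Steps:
B(K, P) = 3*P² (B(K, P) = 3*(P*P) = 3*P²)
H(V, q) = q + 100*V (H(V, q) = (-1*6 - 4)²*V + q = (-6 - 4)²*V + q = (-10)²*V + q = 100*V + q = q + 100*V)
12000 - H(15, B(13, 12)) = 12000 - (3*12² + 100*15) = 12000 - (3*144 + 1500) = 12000 - (432 + 1500) = 12000 - 1*1932 = 12000 - 1932 = 10068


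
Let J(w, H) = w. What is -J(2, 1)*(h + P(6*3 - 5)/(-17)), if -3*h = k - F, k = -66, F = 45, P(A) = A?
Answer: -1232/17 ≈ -72.471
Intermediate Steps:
h = 37 (h = -(-66 - 1*45)/3 = -(-66 - 45)/3 = -1/3*(-111) = 37)
-J(2, 1)*(h + P(6*3 - 5)/(-17)) = -2*(37 + (6*3 - 5)/(-17)) = -2*(37 + (18 - 5)*(-1/17)) = -2*(37 + 13*(-1/17)) = -2*(37 - 13/17) = -2*616/17 = -1*1232/17 = -1232/17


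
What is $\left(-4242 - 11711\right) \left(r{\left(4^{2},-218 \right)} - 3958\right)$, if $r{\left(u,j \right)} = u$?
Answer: $62886726$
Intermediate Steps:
$\left(-4242 - 11711\right) \left(r{\left(4^{2},-218 \right)} - 3958\right) = \left(-4242 - 11711\right) \left(4^{2} - 3958\right) = - 15953 \left(16 - 3958\right) = \left(-15953\right) \left(-3942\right) = 62886726$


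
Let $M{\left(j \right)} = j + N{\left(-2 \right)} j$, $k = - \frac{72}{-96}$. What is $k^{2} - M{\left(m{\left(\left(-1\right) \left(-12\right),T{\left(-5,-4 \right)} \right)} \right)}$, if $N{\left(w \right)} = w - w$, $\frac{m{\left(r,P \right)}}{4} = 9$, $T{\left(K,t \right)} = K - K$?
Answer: $- \frac{567}{16} \approx -35.438$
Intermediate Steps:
$T{\left(K,t \right)} = 0$
$m{\left(r,P \right)} = 36$ ($m{\left(r,P \right)} = 4 \cdot 9 = 36$)
$N{\left(w \right)} = 0$
$k = \frac{3}{4}$ ($k = \left(-72\right) \left(- \frac{1}{96}\right) = \frac{3}{4} \approx 0.75$)
$M{\left(j \right)} = j$ ($M{\left(j \right)} = j + 0 j = j + 0 = j$)
$k^{2} - M{\left(m{\left(\left(-1\right) \left(-12\right),T{\left(-5,-4 \right)} \right)} \right)} = \left(\frac{3}{4}\right)^{2} - 36 = \frac{9}{16} - 36 = - \frac{567}{16}$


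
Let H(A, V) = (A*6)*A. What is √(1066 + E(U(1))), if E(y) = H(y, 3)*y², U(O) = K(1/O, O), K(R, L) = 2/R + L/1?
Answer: 4*√97 ≈ 39.395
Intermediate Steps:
K(R, L) = L + 2/R (K(R, L) = 2/R + L*1 = 2/R + L = L + 2/R)
U(O) = 3*O (U(O) = O + 2/(1/O) = O + 2*O = 3*O)
H(A, V) = 6*A² (H(A, V) = (6*A)*A = 6*A²)
E(y) = 6*y⁴ (E(y) = (6*y²)*y² = 6*y⁴)
√(1066 + E(U(1))) = √(1066 + 6*(3*1)⁴) = √(1066 + 6*3⁴) = √(1066 + 6*81) = √(1066 + 486) = √1552 = 4*√97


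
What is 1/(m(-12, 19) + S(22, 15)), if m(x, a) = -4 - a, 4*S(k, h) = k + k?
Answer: -1/12 ≈ -0.083333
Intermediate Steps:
S(k, h) = k/2 (S(k, h) = (k + k)/4 = (2*k)/4 = k/2)
1/(m(-12, 19) + S(22, 15)) = 1/((-4 - 1*19) + (1/2)*22) = 1/((-4 - 19) + 11) = 1/(-23 + 11) = 1/(-12) = -1/12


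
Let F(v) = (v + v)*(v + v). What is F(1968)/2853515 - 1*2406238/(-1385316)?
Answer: 14163842344453/1976509992870 ≈ 7.1661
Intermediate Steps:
F(v) = 4*v**2 (F(v) = (2*v)*(2*v) = 4*v**2)
F(1968)/2853515 - 1*2406238/(-1385316) = (4*1968**2)/2853515 - 1*2406238/(-1385316) = (4*3873024)*(1/2853515) - 2406238*(-1/1385316) = 15492096*(1/2853515) + 1203119/692658 = 15492096/2853515 + 1203119/692658 = 14163842344453/1976509992870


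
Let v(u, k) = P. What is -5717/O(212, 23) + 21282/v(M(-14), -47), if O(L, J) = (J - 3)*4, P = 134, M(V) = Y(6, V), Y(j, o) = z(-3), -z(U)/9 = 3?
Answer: 468241/5360 ≈ 87.358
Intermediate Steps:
z(U) = -27 (z(U) = -9*3 = -27)
Y(j, o) = -27
M(V) = -27
v(u, k) = 134
O(L, J) = -12 + 4*J (O(L, J) = (-3 + J)*4 = -12 + 4*J)
-5717/O(212, 23) + 21282/v(M(-14), -47) = -5717/(-12 + 4*23) + 21282/134 = -5717/(-12 + 92) + 21282*(1/134) = -5717/80 + 10641/67 = 468241/5360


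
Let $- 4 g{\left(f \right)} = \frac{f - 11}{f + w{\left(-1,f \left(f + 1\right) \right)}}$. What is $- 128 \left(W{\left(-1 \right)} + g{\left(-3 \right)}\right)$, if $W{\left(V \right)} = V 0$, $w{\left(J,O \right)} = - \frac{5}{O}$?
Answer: $\frac{2688}{23} \approx 116.87$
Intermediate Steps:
$W{\left(V \right)} = 0$
$g{\left(f \right)} = - \frac{-11 + f}{4 \left(f - \frac{5}{f \left(1 + f\right)}\right)}$ ($g{\left(f \right)} = - \frac{\left(f - 11\right) \frac{1}{f - \frac{5}{f \left(f + 1\right)}}}{4} = - \frac{\left(-11 + f\right) \frac{1}{f - \frac{5}{f \left(1 + f\right)}}}{4} = - \frac{\frac{1}{f - \frac{5}{f \left(1 + f\right)}} \left(-11 + f\right)}{4} = - \frac{-11 + f}{4 \left(f - \frac{5}{f \left(1 + f\right)}\right)}$)
$- 128 \left(W{\left(-1 \right)} + g{\left(-3 \right)}\right) = - 128 \left(0 - - \frac{3 \left(1 - 3\right) \left(-11 - 3\right)}{-20 + 4 \left(-3\right)^{2} \left(1 - 3\right)}\right) = - 128 \left(0 - \left(-3\right) \frac{1}{-20 + 4 \cdot 9 \left(-2\right)} \left(-2\right) \left(-14\right)\right) = - 128 \left(0 - \left(-3\right) \frac{1}{-20 - 72} \left(-2\right) \left(-14\right)\right) = - 128 \left(0 - \left(-3\right) \frac{1}{-92} \left(-2\right) \left(-14\right)\right) = - 128 \left(0 - \left(-3\right) \left(- \frac{1}{92}\right) \left(-2\right) \left(-14\right)\right) = - 128 \left(0 - \frac{21}{23}\right) = \left(-128\right) \left(- \frac{21}{23}\right) = \frac{2688}{23}$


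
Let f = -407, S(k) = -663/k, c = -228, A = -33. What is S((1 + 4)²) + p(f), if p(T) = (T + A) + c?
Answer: -17363/25 ≈ -694.52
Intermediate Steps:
p(T) = -261 + T (p(T) = (T - 33) - 228 = (-33 + T) - 228 = -261 + T)
S((1 + 4)²) + p(f) = -663/(1 + 4)² + (-261 - 407) = -663/(5²) - 668 = -663/25 - 668 = -17363/25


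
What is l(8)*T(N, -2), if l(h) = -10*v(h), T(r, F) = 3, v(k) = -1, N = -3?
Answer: 30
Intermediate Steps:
l(h) = 10 (l(h) = -10*(-1) = 10)
l(8)*T(N, -2) = 10*3 = 30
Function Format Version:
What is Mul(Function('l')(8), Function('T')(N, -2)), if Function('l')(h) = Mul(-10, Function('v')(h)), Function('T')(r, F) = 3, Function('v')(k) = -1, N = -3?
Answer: 30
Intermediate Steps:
Function('l')(h) = 10 (Function('l')(h) = Mul(-10, -1) = 10)
Mul(Function('l')(8), Function('T')(N, -2)) = Mul(10, 3) = 30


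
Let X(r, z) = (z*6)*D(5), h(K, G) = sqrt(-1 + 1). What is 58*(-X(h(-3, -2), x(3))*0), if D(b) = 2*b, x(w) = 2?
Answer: 0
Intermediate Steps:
h(K, G) = 0 (h(K, G) = sqrt(0) = 0)
X(r, z) = 60*z (X(r, z) = (z*6)*(2*5) = (6*z)*10 = 60*z)
58*(-X(h(-3, -2), x(3))*0) = 58*(-60*2*0) = 58*(-1*120*0) = 58*(-120*0) = 58*0 = 0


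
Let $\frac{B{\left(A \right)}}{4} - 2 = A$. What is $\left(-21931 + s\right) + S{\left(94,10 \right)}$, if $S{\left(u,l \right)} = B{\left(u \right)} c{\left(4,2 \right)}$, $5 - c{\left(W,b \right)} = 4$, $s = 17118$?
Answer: $-4429$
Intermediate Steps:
$c{\left(W,b \right)} = 1$ ($c{\left(W,b \right)} = 5 - 4 = 1$)
$B{\left(A \right)} = 8 + 4 A$
$S{\left(u,l \right)} = 8 + 4 u$ ($S{\left(u,l \right)} = \left(8 + 4 u\right) 1 = 8 + 4 u$)
$\left(-21931 + s\right) + S{\left(94,10 \right)} = \left(-21931 + 17118\right) + \left(8 + 4 \cdot 94\right) = -4813 + \left(8 + 376\right) = -4813 + 384 = -4429$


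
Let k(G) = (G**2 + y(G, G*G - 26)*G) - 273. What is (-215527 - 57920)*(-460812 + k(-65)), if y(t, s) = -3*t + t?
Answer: 127237623570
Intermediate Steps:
y(t, s) = -2*t
k(G) = -273 - G**2 (k(G) = (G**2 + (-2*G)*G) - 273 = (G**2 - 2*G**2) - 273 = -G**2 - 273 = -273 - G**2)
(-215527 - 57920)*(-460812 + k(-65)) = (-215527 - 57920)*(-460812 + (-273 - 1*(-65)**2)) = -273447*(-460812 + (-273 - 1*4225)) = -273447*(-460812 + (-273 - 4225)) = -273447*(-460812 - 4498) = -273447*(-465310) = 127237623570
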